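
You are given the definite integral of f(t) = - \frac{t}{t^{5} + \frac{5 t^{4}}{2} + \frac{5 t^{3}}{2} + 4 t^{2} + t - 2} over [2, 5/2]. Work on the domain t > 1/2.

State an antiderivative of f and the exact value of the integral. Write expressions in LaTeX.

The denominator factors as \left(t + 1\right) \left(t + 2\right) \left(2 t - 1\right) \left(t^{2} + 2\right); partial fractions split f into directly integrable pieces: \frac{2 \left(2 t + 1\right)}{27 \left(t^{2} + 2\right)} - \frac{16}{135 \left(2 t - 1\right)} + \frac{2}{15 \left(t + 2\right)} - \frac{2}{9 \left(t + 1\right)}.
F(t) = \frac{- 8 \log{\left(t - \frac{1}{2} \right)} - 30 \log{\left(t + 1 \right)} + 18 \log{\left(t + 2 \right)} + 10 \log{\left(t^{2} + 2 \right)} + 5 \sqrt{2} \operatorname{atan}{\left(\frac{\sqrt{2} t}{2} \right)}}{135} is an antiderivative of f.
Check: d/dt[\frac{- 8 \log{\left(t - \frac{1}{2} \right)} - 30 \log{\left(t + 1 \right)} + 18 \log{\left(t + 2 \right)} + 10 \log{\left(t^{2} + 2 \right)} + 5 \sqrt{2} \operatorname{atan}{\left(\frac{\sqrt{2} t}{2} \right)}}{135}] = - \frac{2 t}{2 t^{5} + 5 t^{4} + 5 t^{3} + 8 t^{2} + 2 t - 4}, which equals f(t).
F(5/2) = - \frac{2 \log{\left(\frac{7}{2} \right)}}{9} - \frac{8 \log{\left(2 \right)}}{135} + \frac{\sqrt{2} \operatorname{atan}{\left(\frac{5 \sqrt{2}}{4} \right)}}{27} + \frac{2 \log{\left(\frac{33}{4} \right)}}{27} + \frac{2 \log{\left(\frac{9}{2} \right)}}{15}; F(2) = - \frac{2 \log{\left(3 \right)}}{9} - \frac{8 \log{\left(\frac{3}{2} \right)}}{135} + \frac{\sqrt{2} \operatorname{atan}{\left(\sqrt{2} \right)}}{27} + \frac{2 \log{\left(6 \right)}}{27} + \frac{2 \log{\left(4 \right)}}{15}.
Integral = F(5/2) - F(2) = - \frac{2 \log{\left(\frac{7}{2} \right)}}{9} - \frac{2 \log{\left(4 \right)}}{15} - \frac{2 \log{\left(6 \right)}}{27} - \frac{\sqrt{2} \operatorname{atan}{\left(\sqrt{2} \right)}}{27} - \frac{8 \log{\left(2 \right)}}{135} + \frac{8 \log{\left(\frac{3}{2} \right)}}{135} + \frac{\sqrt{2} \operatorname{atan}{\left(\frac{5 \sqrt{2}}{4} \right)}}{27} + \frac{2 \log{\left(\frac{33}{4} \right)}}{27} + \frac{2 \log{\left(\frac{9}{2} \right)}}{15} + \frac{2 \log{\left(3 \right)}}{9}.

Antiderivative: F(t) = \frac{- 8 \log{\left(t - \frac{1}{2} \right)} - 30 \log{\left(t + 1 \right)} + 18 \log{\left(t + 2 \right)} + 10 \log{\left(t^{2} + 2 \right)} + 5 \sqrt{2} \operatorname{atan}{\left(\frac{\sqrt{2} t}{2} \right)}}{135}; value = - \frac{2 \log{\left(\frac{7}{2} \right)}}{9} - \frac{2 \log{\left(4 \right)}}{15} - \frac{2 \log{\left(6 \right)}}{27} - \frac{\sqrt{2} \operatorname{atan}{\left(\sqrt{2} \right)}}{27} - \frac{8 \log{\left(2 \right)}}{135} + \frac{8 \log{\left(\frac{3}{2} \right)}}{135} + \frac{\sqrt{2} \operatorname{atan}{\left(\frac{5 \sqrt{2}}{4} \right)}}{27} + \frac{2 \log{\left(\frac{33}{4} \right)}}{27} + \frac{2 \log{\left(\frac{9}{2} \right)}}{15} + \frac{2 \log{\left(3 \right)}}{9}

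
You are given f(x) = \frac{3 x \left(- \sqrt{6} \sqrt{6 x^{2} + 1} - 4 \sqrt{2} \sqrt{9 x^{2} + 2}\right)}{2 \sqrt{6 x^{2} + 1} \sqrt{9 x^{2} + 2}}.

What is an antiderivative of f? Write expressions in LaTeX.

An antiderivative is F(x) = - \sqrt{\frac{3 x^{2}}{2} + \frac{1}{3}} - 2 \sqrt{3 x^{2} + \frac{1}{2}}.

For F(x) to be correct the identity F'(x) - f(x) = 0 must hold.
Check: d/dx[- \sqrt{\frac{3 x^{2}}{2} + \frac{1}{3}} - 2 \sqrt{3 x^{2} + \frac{1}{2}}] = \frac{- 3 \sqrt{6} x \sqrt{6 x^{2} + 1} - 12 \sqrt{2} x \sqrt{9 x^{2} + 2}}{2 \sqrt{6 x^{2} + 1} \sqrt{9 x^{2} + 2}}, which equals f(x).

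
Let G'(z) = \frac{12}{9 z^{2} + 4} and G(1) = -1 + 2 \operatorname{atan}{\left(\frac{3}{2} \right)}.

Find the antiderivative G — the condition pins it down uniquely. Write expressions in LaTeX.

Check a candidate G(z) by differentiating: d/dz[G] must match the given G'(z).
A general antiderivative is 2 \operatorname{atan}{\left(\frac{3 z}{2} \right)} + C.
The condition gives C = -1 + 2 \operatorname{atan}{\left(\frac{3}{2} \right)} - (2 \operatorname{atan}{\left(\frac{3}{2} \right)}) = -1.
So G(z) = 2 \operatorname{atan}{\left(\frac{3 z}{2} \right)} - 1.
Check: d/dz[2 \operatorname{atan}{\left(\frac{3 z}{2} \right)} - 1] = \frac{12}{9 z^{2} + 4} = G'(z).

G(z) = 2 \operatorname{atan}{\left(\frac{3 z}{2} \right)} - 1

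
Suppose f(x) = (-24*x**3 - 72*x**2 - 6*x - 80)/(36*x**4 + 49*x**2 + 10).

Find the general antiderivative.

Recover f(x) by differentiating a candidate F(x); any mismatch rules it out.
Check: d/dx[-log(3*x**2/2 + 5/3)/3 - 4*atan(2*x)] = (-24*x**3 - 72*x**2 - 6*x - 80)/(36*x**4 + 49*x**2 + 10) = f(x).

F(x) = -log(3*x**2/2 + 5/3)/3 - 4*atan(2*x) + C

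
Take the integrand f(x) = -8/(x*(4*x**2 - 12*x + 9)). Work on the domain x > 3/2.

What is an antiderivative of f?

The denominator factors as x*(2*x - 3)**2; partial fractions split f into directly integrable pieces: 16/(9*(2*x - 3)) - 16/(3*(2*x - 3)**2) - 8/(9*x).
Check: d/dx[-8*log(x)/9 + 8*log(x - 3/2)/9 + 8/(6*x - 9)] = -8/(4*x**3 - 12*x**2 + 9*x), which equals f(x).

An antiderivative is F(x) = -8*log(x)/9 + 8*log(x - 3/2)/9 + 8/(6*x - 9).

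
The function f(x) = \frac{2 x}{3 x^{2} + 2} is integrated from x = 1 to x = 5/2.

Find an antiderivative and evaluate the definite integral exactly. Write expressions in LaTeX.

Antiderivative: F(x) = \frac{\log{\left(\frac{3 x^{2}}{2} + 1 \right)}}{3}; value = - \frac{\log{\left(\frac{5}{2} \right)}}{3} + \frac{\log{\left(\frac{83}{8} \right)}}{3}

f matches the chain-rule pattern g'(h)*h' with inner function h(x) = \frac{3 x^{2}}{2} + 1; substituting u = h(x) collapses the integral.
F(x) = \frac{\log{\left(\frac{3 x^{2}}{2} + 1 \right)}}{3} is an antiderivative of f.
Check: d/dx[\frac{\log{\left(\frac{3 x^{2}}{2} + 1 \right)}}{3}] = \frac{2 x}{3 x^{2} + 2} = f(x).
F(5/2) = \frac{\log{\left(\frac{83}{8} \right)}}{3}; F(1) = \frac{\log{\left(\frac{5}{2} \right)}}{3}.
Integral = F(5/2) - F(1) = - \frac{\log{\left(\frac{5}{2} \right)}}{3} + \frac{\log{\left(\frac{83}{8} \right)}}{3}.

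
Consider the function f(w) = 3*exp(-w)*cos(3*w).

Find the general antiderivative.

F(w) = 3*(3*sin(3*w) - cos(3*w))*exp(-w)/10 + C

For F(w) to be correct the identity F'(w) - f(w) = 0 must hold.
Check: d/dw[3*(3*sin(3*w) - cos(3*w))*exp(-w)/10] = 3*exp(-w)*cos(3*w) = f(w).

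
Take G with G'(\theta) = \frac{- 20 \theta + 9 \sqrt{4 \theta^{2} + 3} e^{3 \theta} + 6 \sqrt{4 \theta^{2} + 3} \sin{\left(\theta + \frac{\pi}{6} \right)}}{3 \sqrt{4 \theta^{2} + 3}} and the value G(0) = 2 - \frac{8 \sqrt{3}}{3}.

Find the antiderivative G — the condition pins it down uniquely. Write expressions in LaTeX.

Since d/d\theta undoes antidifferentiation here, G(\theta) must give back the stated G'(\theta).
A general antiderivative is - \frac{5 \sqrt{4 \theta^{2} + 3}}{3} + e^{3 \theta} - 2 \cos{\left(\theta + \frac{\pi}{6} \right)} + C.
The condition gives C = 2 - \frac{8 \sqrt{3}}{3} - (1 - \frac{8 \sqrt{3}}{3}) = 1.
So G(\theta) = - \frac{5 \sqrt{4 \theta^{2} + 3}}{3} + e^{3 \theta} - 2 \cos{\left(\theta + \frac{\pi}{6} \right)} + 1.
Check: d/d\theta[- \frac{5 \sqrt{4 \theta^{2} + 3}}{3} + e^{3 \theta} - 2 \cos{\left(\theta + \frac{\pi}{6} \right)} + 1] = \frac{- 20 \theta + 9 \sqrt{4 \theta^{2} + 3} e^{3 \theta} + 6 \sqrt{4 \theta^{2} + 3} \sin{\left(\theta + \frac{\pi}{6} \right)}}{3 \sqrt{4 \theta^{2} + 3}} = G'(\theta).

G(\theta) = - \frac{5 \sqrt{4 \theta^{2} + 3}}{3} + e^{3 \theta} - 2 \cos{\left(\theta + \frac{\pi}{6} \right)} + 1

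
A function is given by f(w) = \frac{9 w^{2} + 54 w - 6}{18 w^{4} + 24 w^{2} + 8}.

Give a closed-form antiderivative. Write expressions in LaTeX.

Recognize the product-rule pattern: f = u'v + uv' with u = \frac{1}{w^{2} + \frac{2}{3}}, v = - \frac{w}{2} - \frac{3}{2}, so integration by parts undoes it.
Check: d/dw[\frac{3 \left(- w - 3\right)}{2 \left(3 w^{2} + 2\right)}] = \frac{9 w^{2} + 54 w - 6}{18 w^{4} + 24 w^{2} + 8} = f(w).

An antiderivative is F(w) = \frac{3 \left(- w - 3\right)}{2 \left(3 w^{2} + 2\right)}.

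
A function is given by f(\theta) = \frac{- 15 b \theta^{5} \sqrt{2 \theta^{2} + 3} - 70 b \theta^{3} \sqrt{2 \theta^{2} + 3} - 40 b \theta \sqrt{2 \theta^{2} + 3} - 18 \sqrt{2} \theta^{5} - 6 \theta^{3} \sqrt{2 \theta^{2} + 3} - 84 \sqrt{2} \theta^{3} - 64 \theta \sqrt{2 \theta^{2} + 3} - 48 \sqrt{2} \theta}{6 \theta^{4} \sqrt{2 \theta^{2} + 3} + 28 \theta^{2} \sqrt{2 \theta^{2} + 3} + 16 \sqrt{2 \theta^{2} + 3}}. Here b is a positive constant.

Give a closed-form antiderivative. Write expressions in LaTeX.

An antiderivative is F(\theta) = - \frac{5 b \theta^{2}}{4} - \frac{3 \sqrt{4 \theta^{2} + 6}}{2} + \log{\left(\theta^{2} + 4 \right)} - \frac{3 \log{\left(2 \theta^{2} + \frac{4}{3} \right)}}{2}.

A candidate is checked by its d/d\theta: the result must match f(\theta).
Check: d/d\theta[- \frac{5 b \theta^{2}}{4} - \frac{3 \sqrt{4 \theta^{2} + 6}}{2} + \log{\left(\theta^{2} + 4 \right)} - \frac{3 \log{\left(2 \theta^{2} + \frac{4}{3} \right)}}{2}] = \frac{- 15 b \theta^{5} \sqrt{2 \theta^{2} + 3} - 70 b \theta^{3} \sqrt{2 \theta^{2} + 3} - 40 b \theta \sqrt{2 \theta^{2} + 3} - 18 \sqrt{2} \theta^{5} - 6 \theta^{3} \sqrt{2 \theta^{2} + 3} - 84 \sqrt{2} \theta^{3} - 64 \theta \sqrt{2 \theta^{2} + 3} - 48 \sqrt{2} \theta}{6 \theta^{4} \sqrt{2 \theta^{2} + 3} + 28 \theta^{2} \sqrt{2 \theta^{2} + 3} + 16 \sqrt{2 \theta^{2} + 3}} = f(\theta).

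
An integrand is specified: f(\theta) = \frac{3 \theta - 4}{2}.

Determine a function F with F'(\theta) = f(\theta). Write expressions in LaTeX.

Differentiate the proposed F(\theta) back; it has to land on f(\theta) exactly.
Check: d/d\theta[\frac{\theta \left(3 \theta - 8\right)}{4}] = \frac{3 \theta}{2} - 2, which equals f(\theta).

An antiderivative is F(\theta) = \frac{\theta \left(3 \theta - 8\right)}{4}.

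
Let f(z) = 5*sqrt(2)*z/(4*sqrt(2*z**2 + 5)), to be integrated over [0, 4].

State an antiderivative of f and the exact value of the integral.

Antiderivative: F(z) = 5*sqrt(z**2 + 5/2)/4; value = -5*sqrt(10)/8 + 5*sqrt(74)/8

f matches the chain-rule pattern g'(h)*h' with inner function h(z) = z**2 + 5/2; substituting u = h(z) collapses the integral.
F(z) = 5*sqrt(z**2 + 5/2)/4 is an antiderivative of f.
Check: d/dz[5*sqrt(z**2 + 5/2)/4] = 5*sqrt(2)*z/(4*sqrt(2*z**2 + 5)) = f(z).
F(4) = 5*sqrt(74)/8; F(0) = 5*sqrt(10)/8.
Integral = F(4) - F(0) = -5*sqrt(10)/8 + 5*sqrt(74)/8.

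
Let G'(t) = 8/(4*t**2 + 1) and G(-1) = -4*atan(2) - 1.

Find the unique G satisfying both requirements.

Recover the given G'(t) by differentiating a candidate G(t); any mismatch rules it out.
A general antiderivative is 4*atan(2*t) + C.
The condition gives C = -4*atan(2) - 1 - (-4*atan(2)) = -1.
So G(t) = 4*atan(2*t) - 1.
Check: d/dt[4*atan(2*t) - 1] = 8/(4*t**2 + 1) = G'(t).

G(t) = 4*atan(2*t) - 1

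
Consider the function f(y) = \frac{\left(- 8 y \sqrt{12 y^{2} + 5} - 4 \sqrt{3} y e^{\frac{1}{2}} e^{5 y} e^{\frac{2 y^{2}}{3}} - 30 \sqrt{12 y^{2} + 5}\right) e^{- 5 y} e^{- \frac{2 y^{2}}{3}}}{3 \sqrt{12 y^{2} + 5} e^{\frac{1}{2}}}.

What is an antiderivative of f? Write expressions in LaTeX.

An antiderivative is F(y) = \frac{- \sqrt{3} \sqrt{12 y^{2} + 5} + \frac{18 e^{- 5 y} e^{- \frac{2 y^{2}}{3}}}{e^{\frac{1}{2}}}}{9}.

A candidate is checked by its d/dy: the result must match f(y).
Check: d/dy[\frac{- \sqrt{3} \sqrt{12 y^{2} + 5} + \frac{18 e^{- 5 y} e^{- \frac{2 y^{2}}{3}}}{e^{\frac{1}{2}}}}{9}] = \frac{\left(- 8 y \sqrt{12 y^{2} + 5} - 4 \sqrt{3} y e^{\frac{1}{2}} e^{5 y} e^{\frac{2 y^{2}}{3}} - 30 \sqrt{12 y^{2} + 5}\right) e^{- 5 y} e^{- \frac{2 y^{2}}{3}}}{3 \sqrt{12 y^{2} + 5} e^{\frac{1}{2}}} = f(y).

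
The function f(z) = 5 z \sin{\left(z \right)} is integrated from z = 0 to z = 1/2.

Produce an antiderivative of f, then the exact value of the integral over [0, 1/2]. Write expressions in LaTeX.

Antiderivative: F(z) = - 5 z \cos{\left(z \right)} + 5 \sin{\left(z \right)}; value = - \frac{5 \cos{\left(\frac{1}{2} \right)}}{2} + 5 \sin{\left(\frac{1}{2} \right)}

For F(z) to be correct the identity F'(z) - f(z) = 0 must hold.
F(z) = - 5 z \cos{\left(z \right)} + 5 \sin{\left(z \right)} is an antiderivative of f.
Check: d/dz[- 5 z \cos{\left(z \right)} + 5 \sin{\left(z \right)}] = 5 z \sin{\left(z \right)} = f(z).
F(1/2) = - \frac{5 \cos{\left(\frac{1}{2} \right)}}{2} + 5 \sin{\left(\frac{1}{2} \right)}; F(0) = 0.
Integral = F(1/2) - F(0) = - \frac{5 \cos{\left(\frac{1}{2} \right)}}{2} + 5 \sin{\left(\frac{1}{2} \right)}.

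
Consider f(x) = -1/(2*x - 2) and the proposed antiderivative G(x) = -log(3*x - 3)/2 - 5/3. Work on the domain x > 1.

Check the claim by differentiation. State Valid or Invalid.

Valid. The derivative of G reproduces f.

d/dx[G] = -1/(2*x - 2)
This equals f(x) exactly, so the claim holds.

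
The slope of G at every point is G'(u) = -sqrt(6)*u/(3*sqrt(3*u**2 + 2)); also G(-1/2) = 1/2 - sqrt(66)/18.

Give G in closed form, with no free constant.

G(u) = sqrt(3)*(-2*sqrt(2)*sqrt(3*u**2 + 2) + 3*sqrt(3))/18

The substitution w = 2*u**2 + 4/3 works: G'(u) is exactly (dG/dw)*(dw/du) for that inner function.
A general antiderivative is -sqrt(2*u**2 + 4/3)/3 + C.
The condition gives C = 1/2 - sqrt(66)/18 - (-sqrt(66)/18) = 1/2.
So G(u) = sqrt(3)*(-2*sqrt(2)*sqrt(3*u**2 + 2) + 3*sqrt(3))/18.
Check: d/du[sqrt(3)*(-2*sqrt(2)*sqrt(3*u**2 + 2) + 3*sqrt(3))/18] = -sqrt(6)*u/(3*sqrt(3*u**2 + 2)) = G'(u).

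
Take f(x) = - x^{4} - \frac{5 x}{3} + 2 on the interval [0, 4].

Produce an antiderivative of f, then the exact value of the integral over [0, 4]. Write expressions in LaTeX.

Antiderivative: F(x) = - \frac{x^{5}}{5} - \frac{5 x^{2}}{6} + 2 x; value = - \frac{3152}{15}

Integrate term by term and add the pieces.
F(x) = - \frac{x^{5}}{5} - \frac{5 x^{2}}{6} + 2 x is an antiderivative of f.
Check: d/dx[- \frac{x^{5}}{5} - \frac{5 x^{2}}{6} + 2 x] = - x^{4} - \frac{5 x}{3} + 2 = f(x).
F(4) = - \frac{3152}{15}; F(0) = 0.
Integral = F(4) - F(0) = - \frac{3152}{15}.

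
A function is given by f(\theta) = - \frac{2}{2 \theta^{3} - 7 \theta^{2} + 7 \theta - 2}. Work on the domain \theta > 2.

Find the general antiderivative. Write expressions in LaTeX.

F(\theta) = - \frac{2 \log{\left(\theta - 2 \right)}}{3} + 2 \log{\left(\theta - 1 \right)} - \frac{4 \log{\left(\theta - \frac{1}{2} \right)}}{3} + C

The denominator factors as \left(\theta - 2\right) \left(\theta - 1\right) \left(2 \theta - 1\right); partial fractions split f into directly integrable pieces: - \frac{8}{3 \left(2 \theta - 1\right)} + \frac{2}{\theta - 1} - \frac{2}{3 \left(\theta - 2\right)}.
Check: d/d\theta[- \frac{2 \log{\left(\theta - 2 \right)}}{3} + 2 \log{\left(\theta - 1 \right)} - \frac{4 \log{\left(\theta - \frac{1}{2} \right)}}{3}] = - \frac{2}{2 \theta^{3} - 7 \theta^{2} + 7 \theta - 2} = f(\theta).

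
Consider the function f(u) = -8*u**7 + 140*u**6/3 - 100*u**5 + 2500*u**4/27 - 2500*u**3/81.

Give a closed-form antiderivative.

An antiderivative is F(u) = -u**8 + 20*u**7/3 - 50*u**6/3 + 500*u**5/27 - 625*u**4/81.

The substitution w = -u**2 + 5*u/3 works: f is exactly (dF/dw)*(dw/du) for that inner function.
Check: d/du[-u**8 + 20*u**7/3 - 50*u**6/3 + 500*u**5/27 - 625*u**4/81] = -8*u**7 + 140*u**6/3 - 100*u**5 + 2500*u**4/27 - 2500*u**3/81 = f(u).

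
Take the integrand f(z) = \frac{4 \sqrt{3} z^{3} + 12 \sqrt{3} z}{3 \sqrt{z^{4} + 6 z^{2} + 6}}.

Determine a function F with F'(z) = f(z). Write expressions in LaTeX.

An antiderivative is F(z) = \frac{2 \sqrt{3} \sqrt{z^{4} + 6 z^{2} + 6}}{3}.

f matches the chain-rule pattern g'(h)*h' with inner function h(z) = \frac{z^{4}}{3} + 2 z^{2} + 2; substituting u = h(z) collapses the integral.
Check: d/dz[\frac{2 \sqrt{3} \sqrt{z^{4} + 6 z^{2} + 6}}{3}] = \frac{4 \sqrt{3} z^{3} + 12 \sqrt{3} z}{3 \sqrt{z^{4} + 6 z^{2} + 6}} = f(z).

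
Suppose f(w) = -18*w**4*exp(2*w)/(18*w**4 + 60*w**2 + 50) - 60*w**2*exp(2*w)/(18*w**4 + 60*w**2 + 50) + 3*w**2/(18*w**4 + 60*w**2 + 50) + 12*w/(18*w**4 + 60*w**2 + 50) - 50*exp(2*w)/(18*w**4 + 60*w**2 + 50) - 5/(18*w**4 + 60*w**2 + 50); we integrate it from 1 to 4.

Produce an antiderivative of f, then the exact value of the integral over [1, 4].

Integrate term by term and add the pieces.
F(w) = -(3*w**2*exp(2*w) + w + 5*exp(2*w) + 2)/(2*(3*w**2 + 5)) is an antiderivative of f.
Check: d/dw[-(3*w**2*exp(2*w) + w + 5*exp(2*w) + 2)/(2*(3*w**2 + 5))] = (-18*w**4*exp(2*w) - 60*w**2*exp(2*w) + 3*w**2 + 12*w - 50*exp(2*w) - 5)/(18*w**4 + 60*w**2 + 50), which equals f(w).
F(4) = -exp(8)/2 - 3/53; F(1) = -exp(2)/2 - 3/16.
Integral = F(4) - F(1) = -exp(8)/2 + 111/848 + exp(2)/2.

Antiderivative: F(w) = -(3*w**2*exp(2*w) + w + 5*exp(2*w) + 2)/(2*(3*w**2 + 5)); value = -exp(8)/2 + 111/848 + exp(2)/2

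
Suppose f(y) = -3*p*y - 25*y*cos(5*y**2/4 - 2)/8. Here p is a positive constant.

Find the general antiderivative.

F(y) = -3*p*y**2/2 - 5*sin(5*y**2/4 - 2)/4 + C

The integrand splits into summands that can be handled one at a time.
Check: d/dy[-3*p*y**2/2 - 5*sin(5*y**2/4 - 2)/4] = -3*p*y - 25*y*cos(5*y**2/4 - 2)/8 = f(y).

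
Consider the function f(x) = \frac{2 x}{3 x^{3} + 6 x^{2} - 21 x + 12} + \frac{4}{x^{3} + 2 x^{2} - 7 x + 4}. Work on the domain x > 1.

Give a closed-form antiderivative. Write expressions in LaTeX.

An antiderivative is F(x) = - \frac{4 \log{\left(x - 1 \right)}}{75} + \frac{4 \log{\left(x + 4 \right)}}{75} - \frac{14}{15 x - 15}.

The denominator factors as 3 \left(x - 1\right)^{2} \left(x + 4\right); partial fractions split f into directly integrable pieces: \frac{4}{75 \left(x + 4\right)} - \frac{4}{75 \left(x - 1\right)} + \frac{14}{15 \left(x - 1\right)^{2}}.
Check: d/dx[- \frac{4 \log{\left(x - 1 \right)}}{75} + \frac{4 \log{\left(x + 4 \right)}}{75} - \frac{14}{15 x - 15}] = \frac{2 x + 12}{3 x^{3} + 6 x^{2} - 21 x + 12}, which equals f(x).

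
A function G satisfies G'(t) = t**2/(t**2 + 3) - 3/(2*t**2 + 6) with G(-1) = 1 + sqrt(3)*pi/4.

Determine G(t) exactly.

The integrand splits into summands that can be handled one at a time.
A general antiderivative is t - 3*sqrt(3)*atan(sqrt(3)*t/3)/2 + C.
The condition gives C = 1 + sqrt(3)*pi/4 - (-1 + sqrt(3)*pi/4) = 2.
So G(t) = t - 3*sqrt(3)*atan(sqrt(3)*t/3)/2 + 2.
Check: d/dt[t - 3*sqrt(3)*atan(sqrt(3)*t/3)/2 + 2] = (2*t**2 - 3)/(2*t**2 + 6), which equals G'(t).

G(t) = t - 3*sqrt(3)*atan(sqrt(3)*t/3)/2 + 2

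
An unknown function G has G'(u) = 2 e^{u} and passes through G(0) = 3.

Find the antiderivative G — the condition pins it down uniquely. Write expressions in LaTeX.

Since d/du undoes antidifferentiation here, G(u) must give back the stated G'(u).
A general antiderivative is 2 e^{u} + C.
The condition gives C = 3 - (2) = 1.
So G(u) = 2 e^{u} + 1.
Check: d/du[2 e^{u} + 1] = 2 e^{u} = G'(u).

G(u) = 2 e^{u} + 1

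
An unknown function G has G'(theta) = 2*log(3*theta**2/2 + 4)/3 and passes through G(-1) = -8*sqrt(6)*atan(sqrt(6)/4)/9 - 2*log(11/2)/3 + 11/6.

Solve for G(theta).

G(theta) = 2*theta*log(3*theta**2/2 + 4)/3 - 4*theta/3 + 8*sqrt(6)*atan(sqrt(6)*theta/4)/9 + 1/2

The proposed G(theta) is checked by its d/dtheta: the result must match the given G'(theta).
A general antiderivative is 2*theta*log(3*theta**2/2 + 4)/3 - 4*theta/3 + 8*sqrt(6)*atan(sqrt(6)*theta/4)/9 + C.
The condition gives C = -8*sqrt(6)*atan(sqrt(6)/4)/9 - 2*log(11/2)/3 + 11/6 - (-8*sqrt(6)*atan(sqrt(6)/4)/9 - 2*log(11/2)/3 + 4/3) = 1/2.
So G(theta) = 2*theta*log(3*theta**2/2 + 4)/3 - 4*theta/3 + 8*sqrt(6)*atan(sqrt(6)*theta/4)/9 + 1/2.
Check: d/dtheta[2*theta*log(3*theta**2/2 + 4)/3 - 4*theta/3 + 8*sqrt(6)*atan(sqrt(6)*theta/4)/9 + 1/2] = 2*log(3*theta**2/2 + 4)/3 = G'(theta).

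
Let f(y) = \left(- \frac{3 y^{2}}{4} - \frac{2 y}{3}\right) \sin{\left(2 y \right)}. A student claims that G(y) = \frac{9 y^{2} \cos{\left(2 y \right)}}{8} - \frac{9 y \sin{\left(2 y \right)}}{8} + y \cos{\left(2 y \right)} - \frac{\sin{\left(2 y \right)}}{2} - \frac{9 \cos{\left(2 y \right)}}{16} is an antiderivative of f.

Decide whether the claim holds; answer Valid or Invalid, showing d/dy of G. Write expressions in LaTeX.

Invalid: d/dy[G] - f = - \frac{3 y^{2} \sin{\left(2 y \right)}}{2} - \frac{4 y \sin{\left(2 y \right)}}{3}, which is not 0.

d/dy[G] = - \frac{9 y^{2} \sin{\left(2 y \right)}}{4} - 2 y \sin{\left(2 y \right)}
d/dy[G] - f(y) = - \frac{3 y^{2} \sin{\left(2 y \right)}}{2} - \frac{4 y \sin{\left(2 y \right)}}{3} != 0.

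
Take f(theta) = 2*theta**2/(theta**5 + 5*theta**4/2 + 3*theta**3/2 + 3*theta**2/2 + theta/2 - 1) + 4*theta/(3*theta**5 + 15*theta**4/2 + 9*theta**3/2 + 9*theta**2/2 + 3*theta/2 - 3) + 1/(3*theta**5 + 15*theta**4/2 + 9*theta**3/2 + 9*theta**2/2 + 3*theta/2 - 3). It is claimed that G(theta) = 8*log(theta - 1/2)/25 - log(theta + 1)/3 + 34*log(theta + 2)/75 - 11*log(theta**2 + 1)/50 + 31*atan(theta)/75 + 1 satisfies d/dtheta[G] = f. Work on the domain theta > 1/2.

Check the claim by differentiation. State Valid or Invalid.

d/dtheta[G] = (12*theta**2 + 8*theta + 2)/(6*theta**5 + 15*theta**4 + 9*theta**3 + 9*theta**2 + 3*theta - 6)
This equals f(theta) exactly, so the claim holds.

Valid - differentiating G returns exactly f.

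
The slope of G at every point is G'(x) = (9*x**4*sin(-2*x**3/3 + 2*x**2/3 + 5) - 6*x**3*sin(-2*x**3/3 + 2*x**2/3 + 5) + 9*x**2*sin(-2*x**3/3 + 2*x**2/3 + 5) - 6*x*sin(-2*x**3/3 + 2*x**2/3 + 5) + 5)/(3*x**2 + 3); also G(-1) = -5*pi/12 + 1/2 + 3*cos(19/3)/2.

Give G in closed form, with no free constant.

G(x) = 3*cos(-2*x**3/3 + 2*x**2/3 + 5)/2 + 5*atan(x)/3 + 1/2

Differentiate the proposed G(x) back; it has to land on the given G'(x).
A general antiderivative is 3*cos(-2*x**3/3 + 2*x**2/3 + 5)/2 + 5*atan(x)/3 + C.
The condition gives C = -5*pi/12 + 1/2 + 3*cos(19/3)/2 - (-5*pi/12 + 3*cos(19/3)/2) = 1/2.
So G(x) = 3*cos(-2*x**3/3 + 2*x**2/3 + 5)/2 + 5*atan(x)/3 + 1/2.
Check: d/dx[3*cos(-2*x**3/3 + 2*x**2/3 + 5)/2 + 5*atan(x)/3 + 1/2] = (9*x**4*sin(-2*x**3/3 + 2*x**2/3 + 5) - 6*x**3*sin(-2*x**3/3 + 2*x**2/3 + 5) + 9*x**2*sin(-2*x**3/3 + 2*x**2/3 + 5) - 6*x*sin(-2*x**3/3 + 2*x**2/3 + 5) + 5)/(3*x**2 + 3) = G'(x).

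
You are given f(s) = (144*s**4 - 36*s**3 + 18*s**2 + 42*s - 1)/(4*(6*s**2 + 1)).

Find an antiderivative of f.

An antiderivative is F(s) = 2*s**3 - 3*s**2/4 - s/4 + log(2*s**2 + 1/3).

A candidate is checked by its d/ds: the result must match f(s).
Check: d/ds[2*s**3 - 3*s**2/4 - s/4 + log(2*s**2 + 1/3)] = (144*s**4 - 36*s**3 + 18*s**2 + 42*s - 1)/(24*s**2 + 4), which equals f(s).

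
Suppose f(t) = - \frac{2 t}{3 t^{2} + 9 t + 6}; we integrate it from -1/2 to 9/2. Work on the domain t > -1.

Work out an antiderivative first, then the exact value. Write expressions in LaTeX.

Antiderivative: F(t) = \frac{2 \log{\left(t + 1 \right)}}{3} - \frac{4 \log{\left(t + 2 \right)}}{3}; value = - \frac{4 \log{\left(\frac{13}{2} \right)}}{3} + \frac{2 \log{\left(2 \right)}}{3} + \frac{4 \log{\left(\frac{3}{2} \right)}}{3} + \frac{2 \log{\left(\frac{11}{2} \right)}}{3}

Factor the denominator (3 \left(t + 1\right) \left(t + 2\right)) and decompose: f = - \frac{4}{3 \left(t + 2\right)} + \frac{2}{3 \left(t + 1\right)}; each piece integrates to a log, atan, or power term.
F(t) = \frac{2 \log{\left(t + 1 \right)}}{3} - \frac{4 \log{\left(t + 2 \right)}}{3} is an antiderivative of f.
Check: d/dt[\frac{2 \log{\left(t + 1 \right)}}{3} - \frac{4 \log{\left(t + 2 \right)}}{3}] = - \frac{2 t}{3 t^{2} + 9 t + 6} = f(t).
F(9/2) = - \frac{4 \log{\left(\frac{13}{2} \right)}}{3} + \frac{2 \log{\left(\frac{11}{2} \right)}}{3}; F(-1/2) = - \frac{4 \log{\left(\frac{3}{2} \right)}}{3} - \frac{2 \log{\left(2 \right)}}{3}.
Integral = F(9/2) - F(-1/2) = - \frac{4 \log{\left(\frac{13}{2} \right)}}{3} + \frac{2 \log{\left(2 \right)}}{3} + \frac{4 \log{\left(\frac{3}{2} \right)}}{3} + \frac{2 \log{\left(\frac{11}{2} \right)}}{3}.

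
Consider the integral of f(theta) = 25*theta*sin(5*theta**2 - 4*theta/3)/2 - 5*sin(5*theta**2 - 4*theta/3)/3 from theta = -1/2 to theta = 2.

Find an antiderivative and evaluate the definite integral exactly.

f matches the chain-rule pattern g'(h)*h' with inner function h(theta) = 5*theta**2 - 4*theta/3; substituting u = h(theta) collapses the integral.
F(theta) = -5*cos(5*theta**2 - 4*theta/3)/4 is an antiderivative of f.
Check: d/dtheta[-5*cos(5*theta**2 - 4*theta/3)/4] = 25*theta*sin(5*theta**2 - 4*theta/3)/2 - 5*sin(5*theta**2 - 4*theta/3)/3 = f(theta).
F(2) = -5*cos(52/3)/4; F(-1/2) = -5*cos(23/12)/4.
Integral = F(2) - F(-1/2) = 5*cos(23/12)/4 - 5*cos(52/3)/4.

Antiderivative: F(theta) = -5*cos(5*theta**2 - 4*theta/3)/4; value = 5*cos(23/12)/4 - 5*cos(52/3)/4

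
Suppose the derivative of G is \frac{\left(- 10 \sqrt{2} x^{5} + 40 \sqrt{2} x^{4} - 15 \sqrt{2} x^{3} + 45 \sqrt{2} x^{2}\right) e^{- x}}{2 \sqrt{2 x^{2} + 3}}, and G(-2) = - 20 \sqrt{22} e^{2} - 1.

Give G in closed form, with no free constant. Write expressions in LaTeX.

G(x) = 5 x^{3} \sqrt{x^{2} + \frac{3}{2}} e^{- x} - 1

Recover the given G'(x) by differentiating a candidate G(x); any mismatch rules it out.
A general antiderivative is 5 x^{3} \sqrt{x^{2} + \frac{3}{2}} e^{- x} + C.
The condition gives C = - 20 \sqrt{22} e^{2} - 1 - (- 20 \sqrt{22} e^{2}) = -1.
So G(x) = 5 x^{3} \sqrt{x^{2} + \frac{3}{2}} e^{- x} - 1.
Check: d/dx[5 x^{3} \sqrt{x^{2} + \frac{3}{2}} e^{- x} - 1] = \frac{\sqrt{2} \left(- 10 x^{5} + 40 x^{4} - 15 x^{3} + 45 x^{2}\right) e^{- x}}{2 \sqrt{2 x^{2} + 3}}, which equals G'(x).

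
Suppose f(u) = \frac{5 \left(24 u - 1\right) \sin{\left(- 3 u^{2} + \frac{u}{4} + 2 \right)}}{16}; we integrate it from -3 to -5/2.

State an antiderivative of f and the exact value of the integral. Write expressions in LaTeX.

Antiderivative: F(u) = \frac{5 \cos{\left(- 3 u^{2} + \frac{u}{4} + 2 \right)}}{4}; value = - \frac{5 \cos{\left(\frac{103}{4} \right)}}{4} + \frac{5 \cos{\left(\frac{139}{8} \right)}}{4}

f matches the chain-rule pattern g'(h)*h' with inner function h(u) = - 3 u^{2} + \frac{u}{4} + 2; substituting w = h(u) collapses the integral.
F(u) = \frac{5 \cos{\left(- 3 u^{2} + \frac{u}{4} + 2 \right)}}{4} is an antiderivative of f.
Check: d/du[\frac{5 \cos{\left(- 3 u^{2} + \frac{u}{4} + 2 \right)}}{4}] = \frac{15 u \sin{\left(- 3 u^{2} + \frac{u}{4} + 2 \right)}}{2} - \frac{5 \sin{\left(- 3 u^{2} + \frac{u}{4} + 2 \right)}}{16}, which equals f(u).
F(-5/2) = \frac{5 \cos{\left(\frac{139}{8} \right)}}{4}; F(-3) = \frac{5 \cos{\left(\frac{103}{4} \right)}}{4}.
Integral = F(-5/2) - F(-3) = - \frac{5 \cos{\left(\frac{103}{4} \right)}}{4} + \frac{5 \cos{\left(\frac{139}{8} \right)}}{4}.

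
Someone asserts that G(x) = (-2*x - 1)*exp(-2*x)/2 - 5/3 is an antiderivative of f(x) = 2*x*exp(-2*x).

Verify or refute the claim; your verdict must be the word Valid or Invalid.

Valid - the claim checks out under differentiation.

d/dx[G] = 2*x*exp(-2*x)
This equals f(x) exactly, so the claim holds.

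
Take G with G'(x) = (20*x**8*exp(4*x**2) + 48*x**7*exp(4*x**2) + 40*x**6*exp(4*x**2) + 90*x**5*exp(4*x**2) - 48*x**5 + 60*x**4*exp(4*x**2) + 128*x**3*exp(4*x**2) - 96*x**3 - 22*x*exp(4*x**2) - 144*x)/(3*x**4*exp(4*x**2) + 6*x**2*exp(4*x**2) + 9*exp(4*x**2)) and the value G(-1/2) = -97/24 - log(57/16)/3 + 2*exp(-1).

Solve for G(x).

G(x) = (4*x**5*exp(4*x**2) + 12*x**4*exp(4*x**2) - 3*x**2*exp(4*x**2) - exp(4*x**2)*log(x**4 + 2*x**2 + 3) - 12*exp(4*x**2) + 6)*exp(-4*x**2)/3

Differentiate the proposed G(x) back; it has to land on the given G'(x).
A general antiderivative is 4*x**5/3 + 4*x**4 - x**2 - log(x**4 + 2*x**2 + 3)/3 - 3 + 2*exp(-4*x**2) + C.
The condition gives C = -97/24 - log(57/16)/3 + 2*exp(-1) - (-73/24 - log(57/16)/3 + 2*exp(-1)) = -1.
So G(x) = (4*x**5*exp(4*x**2) + 12*x**4*exp(4*x**2) - 3*x**2*exp(4*x**2) - exp(4*x**2)*log(x**4 + 2*x**2 + 3) - 12*exp(4*x**2) + 6)*exp(-4*x**2)/3.
Check: d/dx[(4*x**5*exp(4*x**2) + 12*x**4*exp(4*x**2) - 3*x**2*exp(4*x**2) - exp(4*x**2)*log(x**4 + 2*x**2 + 3) - 12*exp(4*x**2) + 6)*exp(-4*x**2)/3] = (20*x**8*exp(4*x**2) + 48*x**7*exp(4*x**2) + 40*x**6*exp(4*x**2) + 90*x**5*exp(4*x**2) - 48*x**5 + 60*x**4*exp(4*x**2) + 128*x**3*exp(4*x**2) - 96*x**3 - 22*x*exp(4*x**2) - 144*x)/(3*x**4*exp(4*x**2) + 6*x**2*exp(4*x**2) + 9*exp(4*x**2)) = G'(x).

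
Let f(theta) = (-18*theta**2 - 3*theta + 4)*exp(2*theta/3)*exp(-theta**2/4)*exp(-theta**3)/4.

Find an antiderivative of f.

f matches the chain-rule pattern g'(h)*h' with inner function h(theta) = -theta**3 - theta**2/4 + 2*theta/3; substituting u = h(theta) collapses the integral.
Check: d/dtheta[3*exp(2*theta/3)*exp(-theta**2/4)*exp(-theta**3)/2] = (-18*theta**2*exp(2*theta/3) - 3*theta*exp(2*theta/3) + 4*exp(2*theta/3))*exp(-theta**2/4)*exp(-theta**3)/4, which equals f(theta).

An antiderivative is F(theta) = 3*exp(2*theta/3)*exp(-theta**2/4)*exp(-theta**3)/2.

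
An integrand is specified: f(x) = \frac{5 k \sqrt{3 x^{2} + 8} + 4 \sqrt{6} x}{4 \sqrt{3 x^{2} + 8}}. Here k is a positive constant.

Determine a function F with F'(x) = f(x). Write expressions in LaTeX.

Check any antiderivative F(x) by computing F'(x) and comparing it with f(x).
Check: d/dx[\frac{5 k x}{4} + \frac{\sqrt{6} \sqrt{3 x^{2} + 8}}{3}] = \frac{5 k \sqrt{3 x^{2} + 8} + 4 \sqrt{6} x}{4 \sqrt{3 x^{2} + 8}} = f(x).

An antiderivative is F(x) = \frac{5 k x}{4} + \frac{\sqrt{6} \sqrt{3 x^{2} + 8}}{3}.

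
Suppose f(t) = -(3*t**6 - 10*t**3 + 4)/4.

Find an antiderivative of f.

Check any antiderivative F(t) by computing F'(t) and comparing it with f(t).
Check: d/dt[t*(-6*t**6 + 35*t**3 - 56)/56] = -3*t**6/4 + 5*t**3/2 - 1, which equals f(t).

An antiderivative is F(t) = t*(-6*t**6 + 35*t**3 - 56)/56.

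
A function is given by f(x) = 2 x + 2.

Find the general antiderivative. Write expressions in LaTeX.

A candidate is checked by its d/dx: the result must match f(x).
Check: d/dx[x^{2} + 2 x] = 2 x + 2 = f(x).

F(x) = x^{2} + 2 x + C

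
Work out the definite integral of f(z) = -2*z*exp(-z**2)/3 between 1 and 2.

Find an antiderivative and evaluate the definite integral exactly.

The substitution u = -z**2 works: f is exactly (dF/du)*(du/dz) for that inner function.
F(z) = exp(-z**2)/3 is an antiderivative of f.
Check: d/dz[exp(-z**2)/3] = -2*z*exp(-z**2)/3 = f(z).
F(2) = exp(-4)/3; F(1) = exp(-1)/3.
Integral = F(2) - F(1) = -exp(-1)/3 + exp(-4)/3.

Antiderivative: F(z) = exp(-z**2)/3; value = -exp(-1)/3 + exp(-4)/3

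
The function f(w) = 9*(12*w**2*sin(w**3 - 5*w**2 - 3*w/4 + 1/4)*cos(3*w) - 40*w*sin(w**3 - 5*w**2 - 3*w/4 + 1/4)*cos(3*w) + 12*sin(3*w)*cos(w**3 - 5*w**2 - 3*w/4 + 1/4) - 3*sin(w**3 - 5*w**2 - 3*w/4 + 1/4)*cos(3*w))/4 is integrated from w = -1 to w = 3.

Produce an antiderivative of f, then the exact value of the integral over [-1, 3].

Antiderivative: F(w) = -9*cos(3*w)*cos(w**3 - 5*w**2 - 3*w/4 + 1/4); value = 9*cos(3)*cos(5) - 9*cos(9)*cos(20)

Recognize the product-rule pattern: f = u'v + uv' with u = -9*cos(3*w), v = cos(w**3 - 5*w**2 - 3*w/4 + 1/4), so integration by parts undoes it.
F(w) = -9*cos(3*w)*cos(w**3 - 5*w**2 - 3*w/4 + 1/4) is an antiderivative of f.
Check: d/dw[-9*cos(3*w)*cos(w**3 - 5*w**2 - 3*w/4 + 1/4)] = 27*w**2*sin(w**3 - 5*w**2 - 3*w/4 + 1/4)*cos(3*w) - 90*w*sin(w**3 - 5*w**2 - 3*w/4 + 1/4)*cos(3*w) + 27*sin(3*w)*cos(w**3 - 5*w**2 - 3*w/4 + 1/4) - 27*sin(w**3 - 5*w**2 - 3*w/4 + 1/4)*cos(3*w)/4, which equals f(w).
F(3) = -9*cos(9)*cos(20); F(-1) = -9*cos(3)*cos(5).
Integral = F(3) - F(-1) = 9*cos(3)*cos(5) - 9*cos(9)*cos(20).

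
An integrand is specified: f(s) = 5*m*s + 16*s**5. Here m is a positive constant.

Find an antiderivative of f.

An antiderivative is F(s) = 5*m*s**2/2 + 8*s**6/3.

The integrand splits into summands that can be handled one at a time.
Check: d/ds[5*m*s**2/2 + 8*s**6/3] = 5*m*s + 16*s**5 = f(s).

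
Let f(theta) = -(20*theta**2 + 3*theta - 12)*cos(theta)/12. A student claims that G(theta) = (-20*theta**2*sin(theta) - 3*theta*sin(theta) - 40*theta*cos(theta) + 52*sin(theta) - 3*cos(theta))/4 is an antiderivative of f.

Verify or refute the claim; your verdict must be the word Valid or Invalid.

d/dtheta[G] = -5*theta**2*cos(theta) - 3*theta*cos(theta)/4 + 3*cos(theta)
d/dtheta[G] - f(theta) = -10*theta**2*cos(theta)/3 - theta*cos(theta)/2 + 2*cos(theta) != 0.

Invalid: d/dtheta[G] - f = -10*theta**2*cos(theta)/3 - theta*cos(theta)/2 + 2*cos(theta), which is not 0.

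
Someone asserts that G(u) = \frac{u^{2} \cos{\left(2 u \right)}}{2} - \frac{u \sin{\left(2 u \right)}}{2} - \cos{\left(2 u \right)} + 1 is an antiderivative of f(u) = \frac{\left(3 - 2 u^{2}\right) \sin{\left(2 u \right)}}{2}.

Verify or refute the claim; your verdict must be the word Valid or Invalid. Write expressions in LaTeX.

Valid: G'(u) = f(u).

d/du[G] = - u^{2} \sin{\left(2 u \right)} + \frac{3 \sin{\left(2 u \right)}}{2}
This equals f(u) exactly, so the claim holds.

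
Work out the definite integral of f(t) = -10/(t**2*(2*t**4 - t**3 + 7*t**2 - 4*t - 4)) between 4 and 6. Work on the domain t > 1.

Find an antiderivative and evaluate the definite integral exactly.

The denominator factors as t**2*(t - 1)*(2*t + 1)*(t**2 + 4); partial fractions split f into directly integrable pieces: (t - 9)/(34*(t**2 + 4)) + 320/(51*(2*t + 1)) - 2/(3*(t - 1)) - 5/(2*t) + 5/(2*t**2).
F(t) = -5*log(t)/2 - 2*log(t - 1)/3 + 160*log(t + 1/2)/51 + log(t**2 + 4)/68 - 9*atan(t/2)/68 - 5/(2*t) is an antiderivative of f.
Check: d/dt[-5*log(t)/2 - 2*log(t - 1)/3 + 160*log(t + 1/2)/51 + log(t**2 + 4)/68 - 9*atan(t/2)/68 - 5/(2*t)] = -10/(2*t**6 - t**5 + 7*t**4 - 4*t**3 - 4*t**2), which equals f(t).
F(6) = -5*log(6)/2 - 2*log(5)/3 - 5/12 - 9*atan(3)/68 + log(40)/68 + 160*log(13/2)/51; F(4) = -5*log(4)/2 - 2*log(3)/3 - 5/8 - 9*atan(2)/68 + log(20)/68 + 160*log(9/2)/51.
Integral = F(6) - F(4) = -160*log(9/2)/51 - 5*log(6)/2 - 2*log(5)/3 - 9*atan(3)/68 - log(20)/68 + log(40)/68 + 9*atan(2)/68 + 5/24 + 2*log(3)/3 + 5*log(4)/2 + 160*log(13/2)/51.

Antiderivative: F(t) = -5*log(t)/2 - 2*log(t - 1)/3 + 160*log(t + 1/2)/51 + log(t**2 + 4)/68 - 9*atan(t/2)/68 - 5/(2*t); value = -160*log(9/2)/51 - 5*log(6)/2 - 2*log(5)/3 - 9*atan(3)/68 - log(20)/68 + log(40)/68 + 9*atan(2)/68 + 5/24 + 2*log(3)/3 + 5*log(4)/2 + 160*log(13/2)/51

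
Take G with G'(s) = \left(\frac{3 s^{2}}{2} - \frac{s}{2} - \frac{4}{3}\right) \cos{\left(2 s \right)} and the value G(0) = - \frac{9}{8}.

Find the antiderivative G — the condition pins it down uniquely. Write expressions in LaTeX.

Recover the given G'(s) by differentiating a candidate G(s); any mismatch rules it out.
A general antiderivative is \frac{3 s^{2} \sin{\left(2 s \right)}}{4} - \frac{s \sin{\left(2 s \right)}}{4} + \frac{3 s \cos{\left(2 s \right)}}{4} - \frac{25 \sin{\left(2 s \right)}}{24} - \frac{\cos{\left(2 s \right)}}{8} + C.
The condition gives C = - \frac{9}{8} - (- \frac{1}{8}) = -1.
So G(s) = \frac{18 s^{2} \sin{\left(2 s \right)} - 6 s \sin{\left(2 s \right)} + 18 s \cos{\left(2 s \right)} - 25 \sin{\left(2 s \right)} - 3 \cos{\left(2 s \right)} - 24}{24}.
Check: d/ds[\frac{18 s^{2} \sin{\left(2 s \right)} - 6 s \sin{\left(2 s \right)} + 18 s \cos{\left(2 s \right)} - 25 \sin{\left(2 s \right)} - 3 \cos{\left(2 s \right)} - 24}{24}] = \frac{3 s^{2} \cos{\left(2 s \right)}}{2} - \frac{s \cos{\left(2 s \right)}}{2} - \frac{4 \cos{\left(2 s \right)}}{3}, which equals G'(s).

G(s) = \frac{18 s^{2} \sin{\left(2 s \right)} - 6 s \sin{\left(2 s \right)} + 18 s \cos{\left(2 s \right)} - 25 \sin{\left(2 s \right)} - 3 \cos{\left(2 s \right)} - 24}{24}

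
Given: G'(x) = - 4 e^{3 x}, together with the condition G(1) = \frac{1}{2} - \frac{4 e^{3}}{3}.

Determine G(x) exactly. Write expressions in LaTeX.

G(x) = - \frac{8 e^{3 x} - 3}{6}

For G(x) to be correct, d/dx[G] must agree with the stated G'(x) identically.
A general antiderivative is - \frac{4 e^{3 x}}{3} + C.
The condition gives C = \frac{1}{2} - \frac{4 e^{3}}{3} - (- \frac{4 e^{3}}{3}) = \frac{1}{2}.
So G(x) = - \frac{8 e^{3 x} - 3}{6}.
Check: d/dx[- \frac{8 e^{3 x} - 3}{6}] = - 4 e^{3 x} = G'(x).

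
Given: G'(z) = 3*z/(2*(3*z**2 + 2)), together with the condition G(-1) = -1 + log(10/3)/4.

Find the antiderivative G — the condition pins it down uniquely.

G(z) = log(2*z**2 + 4/3)/4 - 1

G'(z) matches the chain-rule pattern g'(h)*h' with inner function h(z) = 2*z**2 + 4/3; substituting u = h(z) collapses the integral.
A general antiderivative is log(2*z**2 + 4/3)/4 + C.
The condition gives C = -1 + log(10/3)/4 - (log(10/3)/4) = -1.
So G(z) = log(2*z**2 + 4/3)/4 - 1.
Check: d/dz[log(2*z**2 + 4/3)/4 - 1] = 3*z/(6*z**2 + 4), which equals G'(z).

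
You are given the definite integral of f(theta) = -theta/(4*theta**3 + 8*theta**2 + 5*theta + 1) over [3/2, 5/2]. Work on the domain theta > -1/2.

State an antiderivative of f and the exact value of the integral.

Antiderivative: F(theta) = (-2*(2*theta + 1)*log(theta + 1/2) + 2*(2*theta + 1)*log(theta + 1) - 1)/(2*(2*theta + 1)); value = -log(3) - log(5/2) + 1/24 + log(2) + log(7/2)

The denominator factors as (theta + 1)*(2*theta + 1)**2; partial fractions split f into directly integrable pieces: -2/(2*theta + 1) + (2*theta + 1)**(-2) + 1/(theta + 1).
F(theta) = (-2*(2*theta + 1)*log(theta + 1/2) + 2*(2*theta + 1)*log(theta + 1) - 1)/(2*(2*theta + 1)) is an antiderivative of f.
Check: d/dtheta[(-2*(2*theta + 1)*log(theta + 1/2) + 2*(2*theta + 1)*log(theta + 1) - 1)/(2*(2*theta + 1))] = -theta/(4*theta**3 + 8*theta**2 + 5*theta + 1) = f(theta).
F(5/2) = -log(3) - 1/12 + log(7/2); F(3/2) = -log(2) - 1/8 + log(5/2).
Integral = F(5/2) - F(3/2) = -log(3) - log(5/2) + 1/24 + log(2) + log(7/2).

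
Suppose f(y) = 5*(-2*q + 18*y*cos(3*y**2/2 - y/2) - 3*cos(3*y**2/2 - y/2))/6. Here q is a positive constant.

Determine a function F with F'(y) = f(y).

An antiderivative is F(y) = -5*q*y/3 + 5*sin(3*y**2/2 - y/2).

Any candidate F(y) must reproduce f(y) exactly when differentiated.
Check: d/dy[-5*q*y/3 + 5*sin(3*y**2/2 - y/2)] = -5*q/3 + 15*y*cos(3*y**2/2 - y/2) - 5*cos(3*y**2/2 - y/2)/2, which equals f(y).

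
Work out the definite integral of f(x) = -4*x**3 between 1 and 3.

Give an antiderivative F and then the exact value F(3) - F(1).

Antiderivative: F(x) = -x**4; value = -80

Whatever form F(x) takes, F'(x) = f(x) is non-negotiable.
F(x) = -x**4 is an antiderivative of f.
Check: d/dx[-x**4] = -4*x**3 = f(x).
F(3) = -81; F(1) = -1.
Integral = F(3) - F(1) = -80.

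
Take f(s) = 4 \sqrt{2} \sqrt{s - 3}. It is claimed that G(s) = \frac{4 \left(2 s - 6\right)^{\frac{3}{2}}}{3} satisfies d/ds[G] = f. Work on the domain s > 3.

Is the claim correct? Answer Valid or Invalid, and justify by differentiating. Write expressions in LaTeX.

Valid: G'(s) = f(s).

d/ds[G] = 4 \sqrt{2} \sqrt{s - 3}
This equals f(s) exactly, so the claim holds.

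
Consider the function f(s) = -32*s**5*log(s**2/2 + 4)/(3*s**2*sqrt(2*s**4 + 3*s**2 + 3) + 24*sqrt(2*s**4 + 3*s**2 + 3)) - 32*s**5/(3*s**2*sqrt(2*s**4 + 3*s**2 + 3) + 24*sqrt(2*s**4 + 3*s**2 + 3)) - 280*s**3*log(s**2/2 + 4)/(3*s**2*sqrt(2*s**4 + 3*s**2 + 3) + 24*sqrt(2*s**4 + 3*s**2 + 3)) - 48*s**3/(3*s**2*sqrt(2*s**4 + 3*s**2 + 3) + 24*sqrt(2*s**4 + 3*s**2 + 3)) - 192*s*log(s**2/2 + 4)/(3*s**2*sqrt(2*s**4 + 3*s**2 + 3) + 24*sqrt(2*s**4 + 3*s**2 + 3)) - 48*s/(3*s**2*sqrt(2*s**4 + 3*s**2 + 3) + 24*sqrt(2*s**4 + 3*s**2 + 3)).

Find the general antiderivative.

F(s) = -8*sqrt(2*s**4 + 3*s**2 + 3)*log(s**2/2 + 4)/3 + C

Recognize the product-rule pattern: f = u'v + uv' with u = -8*sqrt(2*s**4 + 3*s**2 + 3)/3, v = log(s**2/2 + 4), so integration by parts undoes it.
Check: d/ds[-8*sqrt(2*s**4 + 3*s**2 + 3)*log(s**2/2 + 4)/3] = (-32*s**5*log(s**2/2 + 4) - 32*s**5 - 280*s**3*log(s**2/2 + 4) - 48*s**3 - 192*s*log(s**2/2 + 4) - 48*s)/(3*s**2*sqrt(2*s**4 + 3*s**2 + 3) + 24*sqrt(2*s**4 + 3*s**2 + 3)), which equals f(s).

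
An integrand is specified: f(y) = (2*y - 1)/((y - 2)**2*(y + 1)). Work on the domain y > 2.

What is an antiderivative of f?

An antiderivative is F(y) = -(-y*log(y - 2) + y*log(y + 1) + 2*log(y - 2) - 2*log(y + 1) + 3)/(3*(y - 2)).

The denominator factors as (y - 2)**2*(y + 1); partial fractions split f into directly integrable pieces: -1/(3*(y + 1)) + 1/(3*(y - 2)) + (y - 2)**(-2).
Check: d/dy[-(-y*log(y - 2) + y*log(y + 1) + 2*log(y - 2) - 2*log(y + 1) + 3)/(3*(y - 2))] = (2*y - 1)/(y**3 - 3*y**2 + 4), which equals f(y).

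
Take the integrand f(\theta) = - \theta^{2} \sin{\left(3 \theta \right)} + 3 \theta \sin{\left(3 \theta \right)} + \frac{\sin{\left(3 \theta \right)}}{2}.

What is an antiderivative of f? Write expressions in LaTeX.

An antiderivative is F(\theta) = \frac{\theta^{2} \cos{\left(3 \theta \right)}}{3} - \frac{2 \theta \sin{\left(3 \theta \right)}}{9} - \theta \cos{\left(3 \theta \right)} + \frac{\sin{\left(3 \theta \right)}}{3} - \frac{13 \cos{\left(3 \theta \right)}}{54}.

The integrand splits into summands that can be handled one at a time.
Check: d/d\theta[\frac{\theta^{2} \cos{\left(3 \theta \right)}}{3} - \frac{2 \theta \sin{\left(3 \theta \right)}}{9} - \theta \cos{\left(3 \theta \right)} + \frac{\sin{\left(3 \theta \right)}}{3} - \frac{13 \cos{\left(3 \theta \right)}}{54}] = - \theta^{2} \sin{\left(3 \theta \right)} + 3 \theta \sin{\left(3 \theta \right)} + \frac{\sin{\left(3 \theta \right)}}{2} = f(\theta).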